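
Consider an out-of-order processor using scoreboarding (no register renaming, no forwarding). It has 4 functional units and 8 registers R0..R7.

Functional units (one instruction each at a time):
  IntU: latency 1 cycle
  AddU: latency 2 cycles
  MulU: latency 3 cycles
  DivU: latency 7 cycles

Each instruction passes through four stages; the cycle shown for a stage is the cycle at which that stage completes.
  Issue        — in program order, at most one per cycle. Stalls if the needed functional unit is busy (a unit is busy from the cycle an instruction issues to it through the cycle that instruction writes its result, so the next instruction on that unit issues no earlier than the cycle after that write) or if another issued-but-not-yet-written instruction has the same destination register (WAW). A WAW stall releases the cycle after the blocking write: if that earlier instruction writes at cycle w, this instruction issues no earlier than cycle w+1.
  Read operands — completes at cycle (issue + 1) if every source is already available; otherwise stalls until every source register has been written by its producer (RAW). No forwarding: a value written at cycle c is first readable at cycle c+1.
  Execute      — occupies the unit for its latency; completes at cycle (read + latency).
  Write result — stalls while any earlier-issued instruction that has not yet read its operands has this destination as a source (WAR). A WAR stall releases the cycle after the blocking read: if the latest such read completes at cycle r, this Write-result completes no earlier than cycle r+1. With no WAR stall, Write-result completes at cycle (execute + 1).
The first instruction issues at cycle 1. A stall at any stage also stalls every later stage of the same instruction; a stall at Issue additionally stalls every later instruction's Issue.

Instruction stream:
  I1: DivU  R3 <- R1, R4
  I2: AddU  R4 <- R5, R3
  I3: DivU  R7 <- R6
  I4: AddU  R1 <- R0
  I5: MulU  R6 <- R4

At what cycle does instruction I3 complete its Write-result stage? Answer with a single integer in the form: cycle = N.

cycle = 20

t=1  I1→DivU
t=2  I1 RO, I2→AddU
t=9  I1 EX
t=10  I1 WR R3
t=11  I2 RO, I3→DivU
t=12  I3 RO
t=13  I2 EX
t=14  I2 WR R4
t=15  I4→AddU
t=16  I4 RO, I5→MulU
t=17  I5 RO
t=18  I4 EX
t=19  I3 EX, I4 WR R1
t=20  I3 WR R7, I5 EX
t=21  I5 WR R6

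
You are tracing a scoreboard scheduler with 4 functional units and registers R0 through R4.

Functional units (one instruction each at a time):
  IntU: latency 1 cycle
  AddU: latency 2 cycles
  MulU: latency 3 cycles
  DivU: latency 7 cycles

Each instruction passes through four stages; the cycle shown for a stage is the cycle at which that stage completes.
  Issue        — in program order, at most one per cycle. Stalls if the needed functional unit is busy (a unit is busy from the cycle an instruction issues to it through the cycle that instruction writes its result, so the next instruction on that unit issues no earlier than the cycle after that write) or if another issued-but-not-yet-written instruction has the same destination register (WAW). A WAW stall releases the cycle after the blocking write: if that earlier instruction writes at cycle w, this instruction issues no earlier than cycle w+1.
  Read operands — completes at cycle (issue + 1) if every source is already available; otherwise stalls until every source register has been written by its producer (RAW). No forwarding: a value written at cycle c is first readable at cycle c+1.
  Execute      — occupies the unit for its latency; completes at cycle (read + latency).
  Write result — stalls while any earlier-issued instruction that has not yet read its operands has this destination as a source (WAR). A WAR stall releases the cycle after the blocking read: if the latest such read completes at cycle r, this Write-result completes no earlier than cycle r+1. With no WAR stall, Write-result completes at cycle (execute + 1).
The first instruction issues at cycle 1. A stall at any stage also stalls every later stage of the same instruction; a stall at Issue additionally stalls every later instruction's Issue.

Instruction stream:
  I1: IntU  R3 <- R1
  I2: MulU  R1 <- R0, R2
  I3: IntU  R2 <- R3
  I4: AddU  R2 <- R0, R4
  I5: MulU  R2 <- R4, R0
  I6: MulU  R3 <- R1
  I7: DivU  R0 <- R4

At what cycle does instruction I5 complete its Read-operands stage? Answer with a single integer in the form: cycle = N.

[1] issue I1 (IntU)
[2] I1 read-ops, issue I2 (MulU)
[3] I1 finished on IntU, I2 read-ops
[4] I1→R3
[5] issue I3 (IntU)
[6] I2 finished on MulU, I3 read-ops
[7] I2→R1, I3 finished on IntU
[8] I3→R2
[9] issue I4 (AddU)
[10] I4 read-ops
[12] I4 finished on AddU
[13] I4→R2
[14] issue I5 (MulU)
[15] I5 read-ops
[18] I5 finished on MulU
[19] I5→R2
[20] issue I6 (MulU)
[21] I6 read-ops, issue I7 (DivU)
[22] I7 read-ops
[24] I6 finished on MulU
[25] I6→R3
[29] I7 finished on DivU
[30] I7→R0

cycle = 15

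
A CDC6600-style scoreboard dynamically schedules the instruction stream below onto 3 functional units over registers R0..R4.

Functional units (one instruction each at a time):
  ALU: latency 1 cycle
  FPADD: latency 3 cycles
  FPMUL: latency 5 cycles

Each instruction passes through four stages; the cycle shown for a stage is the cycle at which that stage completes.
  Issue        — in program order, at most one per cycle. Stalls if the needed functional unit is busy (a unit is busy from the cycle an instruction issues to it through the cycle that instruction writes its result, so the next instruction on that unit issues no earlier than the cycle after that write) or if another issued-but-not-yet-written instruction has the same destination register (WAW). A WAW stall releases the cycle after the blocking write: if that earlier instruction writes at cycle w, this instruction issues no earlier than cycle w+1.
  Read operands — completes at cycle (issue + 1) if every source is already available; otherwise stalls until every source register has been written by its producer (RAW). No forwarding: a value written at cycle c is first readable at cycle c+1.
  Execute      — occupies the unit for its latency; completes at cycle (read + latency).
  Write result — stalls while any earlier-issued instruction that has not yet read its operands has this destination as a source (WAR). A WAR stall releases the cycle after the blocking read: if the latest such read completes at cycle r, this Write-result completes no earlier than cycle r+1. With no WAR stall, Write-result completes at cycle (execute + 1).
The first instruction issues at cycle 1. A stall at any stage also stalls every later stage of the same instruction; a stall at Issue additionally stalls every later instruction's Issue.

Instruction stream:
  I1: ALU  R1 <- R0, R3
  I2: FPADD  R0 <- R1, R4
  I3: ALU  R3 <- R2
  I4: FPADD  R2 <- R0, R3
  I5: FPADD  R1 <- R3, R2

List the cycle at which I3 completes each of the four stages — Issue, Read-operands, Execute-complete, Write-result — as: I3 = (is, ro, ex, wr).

t=1  I1 issues→ALU
t=2  I1 reads · I2 issues→FPADD
t=3  I1 exec-done
t=4  I1 writes R1
t=5  I2 reads · I3 issues→ALU
t=6  I3 reads
t=7  I3 exec-done
t=8  I2 exec-done · I3 writes R3
t=9  I2 writes R0
t=10  I4 issues→FPADD
t=11  I4 reads
t=14  I4 exec-done
t=15  I4 writes R2
t=16  I5 issues→FPADD
t=17  I5 reads
t=20  I5 exec-done
t=21  I5 writes R1

I3 = (5, 6, 7, 8)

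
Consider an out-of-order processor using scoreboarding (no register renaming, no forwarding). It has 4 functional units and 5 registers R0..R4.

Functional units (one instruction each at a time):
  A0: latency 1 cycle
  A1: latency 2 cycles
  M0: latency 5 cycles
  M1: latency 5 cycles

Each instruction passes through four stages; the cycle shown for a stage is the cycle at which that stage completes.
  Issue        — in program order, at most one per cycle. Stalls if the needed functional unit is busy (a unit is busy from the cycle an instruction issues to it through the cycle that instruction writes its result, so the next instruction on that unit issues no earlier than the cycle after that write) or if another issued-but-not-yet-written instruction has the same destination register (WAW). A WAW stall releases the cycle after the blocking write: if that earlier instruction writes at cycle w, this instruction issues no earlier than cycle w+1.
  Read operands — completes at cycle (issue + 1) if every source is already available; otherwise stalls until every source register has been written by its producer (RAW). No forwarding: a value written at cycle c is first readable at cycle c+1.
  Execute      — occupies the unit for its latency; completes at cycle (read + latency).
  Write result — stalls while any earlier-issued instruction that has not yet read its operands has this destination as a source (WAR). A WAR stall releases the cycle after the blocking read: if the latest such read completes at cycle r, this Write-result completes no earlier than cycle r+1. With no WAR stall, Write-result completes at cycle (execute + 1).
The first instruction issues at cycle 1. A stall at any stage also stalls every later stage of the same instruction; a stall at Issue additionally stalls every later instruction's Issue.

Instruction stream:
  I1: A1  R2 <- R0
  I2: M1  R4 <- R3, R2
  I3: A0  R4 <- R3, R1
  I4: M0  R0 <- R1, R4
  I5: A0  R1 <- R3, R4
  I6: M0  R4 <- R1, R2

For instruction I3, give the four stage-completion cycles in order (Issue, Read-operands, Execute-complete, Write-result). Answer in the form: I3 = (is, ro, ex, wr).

I3 = (13, 14, 15, 16)

1) issue 1, read 2, done 4, write 5
2) issue 2, read 6, done 11, write 12  <RAW R2: wait I1 write@5>
3) issue 13, read 14, done 15, write 16  <WAW R4: wait I2 write@12>
4) issue 14, read 17, done 22, write 23  <RAW R4: wait I3 write@16>
5) issue 17, read 18, done 19, write 20  <struct: A0 busy until I3 writes@16>
6) issue 24, read 25, done 30, write 31  <struct: M0 busy until I4 writes@23>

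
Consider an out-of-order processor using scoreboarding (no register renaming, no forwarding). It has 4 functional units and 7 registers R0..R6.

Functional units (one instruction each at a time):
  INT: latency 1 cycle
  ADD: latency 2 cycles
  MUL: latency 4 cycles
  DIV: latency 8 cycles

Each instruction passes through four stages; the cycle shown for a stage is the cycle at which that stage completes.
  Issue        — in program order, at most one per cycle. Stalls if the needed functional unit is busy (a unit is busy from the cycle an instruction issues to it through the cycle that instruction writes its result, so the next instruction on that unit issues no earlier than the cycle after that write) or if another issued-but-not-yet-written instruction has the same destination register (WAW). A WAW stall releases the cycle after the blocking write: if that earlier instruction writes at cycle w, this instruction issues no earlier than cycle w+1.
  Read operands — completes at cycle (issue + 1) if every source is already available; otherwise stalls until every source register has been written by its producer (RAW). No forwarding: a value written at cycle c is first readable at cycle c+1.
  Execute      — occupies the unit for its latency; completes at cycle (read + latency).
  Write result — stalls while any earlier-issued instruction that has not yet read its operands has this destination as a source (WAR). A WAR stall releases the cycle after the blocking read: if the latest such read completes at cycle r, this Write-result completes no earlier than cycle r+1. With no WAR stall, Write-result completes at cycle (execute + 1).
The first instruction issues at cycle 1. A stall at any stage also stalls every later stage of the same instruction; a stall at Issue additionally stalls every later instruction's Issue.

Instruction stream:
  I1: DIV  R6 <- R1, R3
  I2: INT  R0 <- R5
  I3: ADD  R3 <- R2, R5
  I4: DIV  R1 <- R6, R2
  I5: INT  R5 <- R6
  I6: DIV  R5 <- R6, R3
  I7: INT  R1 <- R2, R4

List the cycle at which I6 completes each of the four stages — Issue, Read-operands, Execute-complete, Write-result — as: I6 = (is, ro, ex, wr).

I6 = (23, 24, 32, 33)

t=1  issue I1 (DIV)
t=2  I1 read-ops, issue I2 (INT)
t=3  I2 read-ops, issue I3 (ADD)
t=4  I2 finished on INT, I3 read-ops
t=5  I2→R0
t=6  I3 finished on ADD
t=7  I3→R3
t=10  I1 finished on DIV
t=11  I1→R6
t=12  issue I4 (DIV)
t=13  I4 read-ops, issue I5 (INT)
t=14  I5 read-ops
t=15  I5 finished on INT
t=16  I5→R5
t=21  I4 finished on DIV
t=22  I4→R1
t=23  issue I6 (DIV)
t=24  I6 read-ops, issue I7 (INT)
t=25  I7 read-ops
t=26  I7 finished on INT
t=27  I7→R1
t=32  I6 finished on DIV
t=33  I6→R5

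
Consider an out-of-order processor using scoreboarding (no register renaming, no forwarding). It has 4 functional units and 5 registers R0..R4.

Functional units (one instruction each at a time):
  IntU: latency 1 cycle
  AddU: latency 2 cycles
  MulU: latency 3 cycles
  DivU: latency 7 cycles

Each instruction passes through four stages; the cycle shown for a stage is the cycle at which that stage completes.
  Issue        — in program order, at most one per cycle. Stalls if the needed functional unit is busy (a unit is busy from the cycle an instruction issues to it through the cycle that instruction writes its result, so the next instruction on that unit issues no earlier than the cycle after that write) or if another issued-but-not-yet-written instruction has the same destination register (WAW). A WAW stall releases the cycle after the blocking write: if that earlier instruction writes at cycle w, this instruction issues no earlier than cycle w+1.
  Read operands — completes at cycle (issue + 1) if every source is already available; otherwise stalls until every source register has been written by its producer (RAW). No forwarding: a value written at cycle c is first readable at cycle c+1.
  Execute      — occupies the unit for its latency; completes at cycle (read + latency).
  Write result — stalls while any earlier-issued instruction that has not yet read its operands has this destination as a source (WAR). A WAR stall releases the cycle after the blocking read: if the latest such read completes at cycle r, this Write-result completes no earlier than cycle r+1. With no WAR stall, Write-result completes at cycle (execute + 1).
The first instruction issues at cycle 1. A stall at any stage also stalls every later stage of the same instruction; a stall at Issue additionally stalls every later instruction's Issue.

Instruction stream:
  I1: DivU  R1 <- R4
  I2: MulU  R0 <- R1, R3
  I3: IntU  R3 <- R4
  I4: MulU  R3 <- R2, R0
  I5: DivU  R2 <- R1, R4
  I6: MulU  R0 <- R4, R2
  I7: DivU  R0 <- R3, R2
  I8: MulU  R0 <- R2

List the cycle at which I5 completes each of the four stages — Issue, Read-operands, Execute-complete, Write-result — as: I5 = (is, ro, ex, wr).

I5 = (17, 18, 25, 26)

c1: I1 dispatched to DivU
c2: I1 operands ready | I2 dispatched to MulU
c3: I3 dispatched to IntU
c4: I3 operands ready
c5: I3 complete
c9: I1 complete
c10: R1←I1
c11: I2 operands ready
c12: R3←I3
c14: I2 complete
c15: R0←I2
c16: I4 dispatched to MulU
c17: I4 operands ready | I5 dispatched to DivU
c18: I5 operands ready
c20: I4 complete
c21: R3←I4
c22: I6 dispatched to MulU
c25: I5 complete
c26: R2←I5
c27: I6 operands ready
c30: I6 complete
c31: R0←I6
c32: I7 dispatched to DivU
c33: I7 operands ready
c40: I7 complete
c41: R0←I7
c42: I8 dispatched to MulU
c43: I8 operands ready
c46: I8 complete
c47: R0←I8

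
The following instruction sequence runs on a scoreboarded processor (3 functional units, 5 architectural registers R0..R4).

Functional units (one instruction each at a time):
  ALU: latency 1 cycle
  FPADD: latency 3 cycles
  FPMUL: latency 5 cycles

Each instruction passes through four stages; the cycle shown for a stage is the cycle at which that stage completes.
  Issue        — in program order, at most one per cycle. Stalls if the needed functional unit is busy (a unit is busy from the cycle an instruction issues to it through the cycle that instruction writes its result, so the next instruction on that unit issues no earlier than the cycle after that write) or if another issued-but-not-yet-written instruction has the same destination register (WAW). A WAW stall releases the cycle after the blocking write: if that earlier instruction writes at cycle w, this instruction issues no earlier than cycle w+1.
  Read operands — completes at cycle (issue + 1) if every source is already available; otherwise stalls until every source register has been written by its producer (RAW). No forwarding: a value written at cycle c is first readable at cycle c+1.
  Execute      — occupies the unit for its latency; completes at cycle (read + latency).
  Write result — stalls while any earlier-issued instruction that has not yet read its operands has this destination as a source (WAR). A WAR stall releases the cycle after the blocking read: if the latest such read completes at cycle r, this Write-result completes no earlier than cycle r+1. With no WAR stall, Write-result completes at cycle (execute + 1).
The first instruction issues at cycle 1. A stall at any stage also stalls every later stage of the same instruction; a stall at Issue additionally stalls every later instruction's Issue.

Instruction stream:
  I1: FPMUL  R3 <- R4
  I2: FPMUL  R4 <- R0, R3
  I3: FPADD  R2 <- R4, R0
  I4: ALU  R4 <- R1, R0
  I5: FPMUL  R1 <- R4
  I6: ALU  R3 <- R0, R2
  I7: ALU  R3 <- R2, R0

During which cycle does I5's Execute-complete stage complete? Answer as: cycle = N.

c1: issue I1 (FPMUL)
c2: I1 read-ops
c7: I1 finished on FPMUL
c8: I1→R3
c9: issue I2 (FPMUL)
c10: I2 read-ops · issue I3 (FPADD)
c15: I2 finished on FPMUL
c16: I2→R4
c17: I3 read-ops · issue I4 (ALU)
c18: I4 read-ops · issue I5 (FPMUL)
c19: I4 finished on ALU
c20: I3 finished on FPADD · I4→R4
c21: I3→R2 · I5 read-ops · issue I6 (ALU)
c22: I6 read-ops
c23: I6 finished on ALU
c24: I6→R3
c25: issue I7 (ALU)
c26: I5 finished on FPMUL · I7 read-ops
c27: I5→R1 · I7 finished on ALU
c28: I7→R3

cycle = 26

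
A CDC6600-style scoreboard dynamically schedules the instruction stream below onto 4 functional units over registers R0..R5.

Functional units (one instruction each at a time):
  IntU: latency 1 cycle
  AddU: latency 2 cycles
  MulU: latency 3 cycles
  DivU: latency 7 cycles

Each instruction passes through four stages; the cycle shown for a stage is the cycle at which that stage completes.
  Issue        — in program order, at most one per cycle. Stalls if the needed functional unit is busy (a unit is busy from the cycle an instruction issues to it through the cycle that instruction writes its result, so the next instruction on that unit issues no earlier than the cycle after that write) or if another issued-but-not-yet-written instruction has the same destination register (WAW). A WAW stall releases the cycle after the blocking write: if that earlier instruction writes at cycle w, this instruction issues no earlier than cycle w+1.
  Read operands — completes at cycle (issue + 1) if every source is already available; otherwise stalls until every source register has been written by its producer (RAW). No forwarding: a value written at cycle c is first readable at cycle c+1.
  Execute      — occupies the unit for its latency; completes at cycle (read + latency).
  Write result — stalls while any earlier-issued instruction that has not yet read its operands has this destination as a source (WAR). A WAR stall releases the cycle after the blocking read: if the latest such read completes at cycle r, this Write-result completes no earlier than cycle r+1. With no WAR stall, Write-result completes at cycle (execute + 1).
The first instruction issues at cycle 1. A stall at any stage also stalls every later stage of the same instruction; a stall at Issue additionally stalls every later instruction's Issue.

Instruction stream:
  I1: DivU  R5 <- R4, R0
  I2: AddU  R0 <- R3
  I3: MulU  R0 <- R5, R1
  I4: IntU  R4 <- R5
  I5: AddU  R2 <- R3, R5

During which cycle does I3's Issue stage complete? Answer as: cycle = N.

cycle = 7

I1 -> (1, 2, 9, 10)
I2 -> (2, 3, 5, 6)
I3 -> (7, 11, 14, 15)  // WAW R0: wait I2 write@6, RAW R5: wait I1 write@10
I4 -> (8, 11, 12, 13)  // RAW R5: wait I1 write@10
I5 -> (9, 11, 13, 14)  // RAW R5: wait I1 write@10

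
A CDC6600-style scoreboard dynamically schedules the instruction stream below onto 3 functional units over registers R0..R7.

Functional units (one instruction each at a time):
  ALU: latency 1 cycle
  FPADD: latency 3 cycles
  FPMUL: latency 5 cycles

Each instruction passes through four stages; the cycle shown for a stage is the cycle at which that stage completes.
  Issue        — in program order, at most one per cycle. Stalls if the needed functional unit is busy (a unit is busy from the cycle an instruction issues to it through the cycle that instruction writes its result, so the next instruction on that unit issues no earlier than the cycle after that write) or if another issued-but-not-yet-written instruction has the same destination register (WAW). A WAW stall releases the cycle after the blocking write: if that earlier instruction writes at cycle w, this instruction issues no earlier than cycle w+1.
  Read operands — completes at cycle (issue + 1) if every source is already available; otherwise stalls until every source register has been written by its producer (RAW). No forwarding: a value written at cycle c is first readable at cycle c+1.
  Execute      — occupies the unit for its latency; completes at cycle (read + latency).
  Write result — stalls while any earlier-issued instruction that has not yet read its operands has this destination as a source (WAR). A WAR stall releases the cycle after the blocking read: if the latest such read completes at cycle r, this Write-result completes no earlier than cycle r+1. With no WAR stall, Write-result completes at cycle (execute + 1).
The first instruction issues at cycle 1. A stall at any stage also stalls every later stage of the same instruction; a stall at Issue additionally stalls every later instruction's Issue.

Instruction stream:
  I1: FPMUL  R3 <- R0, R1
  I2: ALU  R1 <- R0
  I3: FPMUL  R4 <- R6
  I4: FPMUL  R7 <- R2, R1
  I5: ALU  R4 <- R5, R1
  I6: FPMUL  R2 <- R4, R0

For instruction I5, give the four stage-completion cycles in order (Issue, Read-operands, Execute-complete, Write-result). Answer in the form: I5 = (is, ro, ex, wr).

I5 = (18, 19, 20, 21)

cycle 1: I1 dispatched to FPMUL
cycle 2: I1 operands ready, I2 dispatched to ALU
cycle 3: I2 operands ready
cycle 4: I2 complete
cycle 5: R1←I2
cycle 7: I1 complete
cycle 8: R3←I1
cycle 9: I3 dispatched to FPMUL
cycle 10: I3 operands ready
cycle 15: I3 complete
cycle 16: R4←I3
cycle 17: I4 dispatched to FPMUL
cycle 18: I4 operands ready, I5 dispatched to ALU
cycle 19: I5 operands ready
cycle 20: I5 complete
cycle 21: R4←I5
cycle 23: I4 complete
cycle 24: R7←I4
cycle 25: I6 dispatched to FPMUL
cycle 26: I6 operands ready
cycle 31: I6 complete
cycle 32: R2←I6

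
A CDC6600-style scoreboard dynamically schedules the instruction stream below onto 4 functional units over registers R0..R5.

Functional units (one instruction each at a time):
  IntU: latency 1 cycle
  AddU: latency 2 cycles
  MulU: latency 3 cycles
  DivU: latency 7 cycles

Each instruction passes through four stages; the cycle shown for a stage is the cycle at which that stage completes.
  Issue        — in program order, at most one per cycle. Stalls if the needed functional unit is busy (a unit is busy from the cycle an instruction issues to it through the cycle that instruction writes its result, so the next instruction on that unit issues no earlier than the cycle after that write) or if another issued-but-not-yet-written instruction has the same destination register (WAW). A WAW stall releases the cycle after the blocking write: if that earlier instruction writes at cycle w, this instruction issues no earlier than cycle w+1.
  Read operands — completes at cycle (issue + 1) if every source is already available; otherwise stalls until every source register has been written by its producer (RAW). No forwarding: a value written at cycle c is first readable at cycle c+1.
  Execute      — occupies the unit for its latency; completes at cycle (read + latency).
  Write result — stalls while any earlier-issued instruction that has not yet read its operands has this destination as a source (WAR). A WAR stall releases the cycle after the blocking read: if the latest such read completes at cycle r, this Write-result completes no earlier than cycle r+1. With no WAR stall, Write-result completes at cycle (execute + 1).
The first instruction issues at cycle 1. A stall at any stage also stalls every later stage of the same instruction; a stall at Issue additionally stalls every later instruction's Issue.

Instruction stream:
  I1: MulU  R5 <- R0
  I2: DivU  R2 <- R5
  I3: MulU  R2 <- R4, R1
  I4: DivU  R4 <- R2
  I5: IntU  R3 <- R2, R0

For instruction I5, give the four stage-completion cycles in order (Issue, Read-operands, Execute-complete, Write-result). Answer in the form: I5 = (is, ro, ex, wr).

I5 = (18, 22, 23, 24)

c1: issue I1 (MulU)
c2: I1 read-ops, issue I2 (DivU)
c5: I1 finished on MulU
c6: I1→R5
c7: I2 read-ops
c14: I2 finished on DivU
c15: I2→R2
c16: issue I3 (MulU)
c17: I3 read-ops, issue I4 (DivU)
c18: issue I5 (IntU)
c20: I3 finished on MulU
c21: I3→R2
c22: I4 read-ops, I5 read-ops
c23: I5 finished on IntU
c24: I5→R3
c29: I4 finished on DivU
c30: I4→R4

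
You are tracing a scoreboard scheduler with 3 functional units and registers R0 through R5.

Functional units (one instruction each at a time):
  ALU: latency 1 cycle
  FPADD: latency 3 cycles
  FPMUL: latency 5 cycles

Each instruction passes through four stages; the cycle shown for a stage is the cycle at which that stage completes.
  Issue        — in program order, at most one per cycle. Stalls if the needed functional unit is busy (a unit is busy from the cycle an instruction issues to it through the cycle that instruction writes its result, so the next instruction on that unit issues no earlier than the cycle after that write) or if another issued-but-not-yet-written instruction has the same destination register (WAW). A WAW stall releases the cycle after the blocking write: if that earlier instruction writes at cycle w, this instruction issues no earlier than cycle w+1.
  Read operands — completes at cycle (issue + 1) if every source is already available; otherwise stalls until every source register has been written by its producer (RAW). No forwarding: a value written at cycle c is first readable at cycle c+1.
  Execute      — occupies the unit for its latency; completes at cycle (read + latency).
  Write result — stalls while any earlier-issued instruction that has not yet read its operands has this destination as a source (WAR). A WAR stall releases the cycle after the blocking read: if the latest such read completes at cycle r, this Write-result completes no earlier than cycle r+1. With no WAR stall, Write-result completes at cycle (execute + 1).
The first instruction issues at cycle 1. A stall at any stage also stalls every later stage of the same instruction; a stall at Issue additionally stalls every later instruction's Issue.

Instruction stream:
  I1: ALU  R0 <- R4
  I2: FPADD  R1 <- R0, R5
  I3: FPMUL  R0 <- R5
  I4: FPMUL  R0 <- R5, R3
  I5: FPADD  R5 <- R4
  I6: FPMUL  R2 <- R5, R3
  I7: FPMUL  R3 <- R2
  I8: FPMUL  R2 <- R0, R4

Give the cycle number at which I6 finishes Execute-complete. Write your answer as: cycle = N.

cycle = 27

[1] I1 dispatched to ALU
[2] I1 operands ready · I2 dispatched to FPADD
[3] I1 complete
[4] R0←I1
[5] I2 operands ready · I3 dispatched to FPMUL
[6] I3 operands ready
[8] I2 complete
[9] R1←I2
[11] I3 complete
[12] R0←I3
[13] I4 dispatched to FPMUL
[14] I4 operands ready · I5 dispatched to FPADD
[15] I5 operands ready
[18] I5 complete
[19] I4 complete · R5←I5
[20] R0←I4
[21] I6 dispatched to FPMUL
[22] I6 operands ready
[27] I6 complete
[28] R2←I6
[29] I7 dispatched to FPMUL
[30] I7 operands ready
[35] I7 complete
[36] R3←I7
[37] I8 dispatched to FPMUL
[38] I8 operands ready
[43] I8 complete
[44] R2←I8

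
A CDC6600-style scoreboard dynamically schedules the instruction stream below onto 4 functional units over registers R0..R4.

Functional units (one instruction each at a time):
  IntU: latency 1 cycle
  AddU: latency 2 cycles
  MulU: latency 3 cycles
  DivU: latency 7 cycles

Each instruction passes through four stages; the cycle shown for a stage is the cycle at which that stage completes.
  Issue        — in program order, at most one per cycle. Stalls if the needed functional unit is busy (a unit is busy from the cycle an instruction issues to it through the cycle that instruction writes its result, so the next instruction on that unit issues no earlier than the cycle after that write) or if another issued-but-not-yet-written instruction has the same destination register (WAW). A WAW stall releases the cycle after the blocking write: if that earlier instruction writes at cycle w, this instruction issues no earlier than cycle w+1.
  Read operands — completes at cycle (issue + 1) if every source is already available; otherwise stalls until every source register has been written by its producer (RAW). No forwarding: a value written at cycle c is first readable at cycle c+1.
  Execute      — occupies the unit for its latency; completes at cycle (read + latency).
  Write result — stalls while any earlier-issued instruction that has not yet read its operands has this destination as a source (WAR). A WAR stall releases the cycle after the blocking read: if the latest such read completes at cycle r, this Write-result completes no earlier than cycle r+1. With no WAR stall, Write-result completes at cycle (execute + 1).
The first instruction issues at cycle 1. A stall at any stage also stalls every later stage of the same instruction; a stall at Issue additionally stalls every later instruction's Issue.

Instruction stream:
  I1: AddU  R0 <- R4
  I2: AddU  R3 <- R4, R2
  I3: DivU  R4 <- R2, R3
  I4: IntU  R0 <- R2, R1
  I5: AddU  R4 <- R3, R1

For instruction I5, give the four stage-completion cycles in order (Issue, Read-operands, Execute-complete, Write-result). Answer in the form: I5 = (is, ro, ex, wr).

I5 = (20, 21, 23, 24)

[1] I1 issues→AddU
[2] I1 reads
[4] I1 exec-done
[5] I1 writes R0
[6] I2 issues→AddU
[7] I2 reads, I3 issues→DivU
[8] I4 issues→IntU
[9] I2 exec-done, I4 reads
[10] I2 writes R3, I4 exec-done
[11] I3 reads, I4 writes R0
[18] I3 exec-done
[19] I3 writes R4
[20] I5 issues→AddU
[21] I5 reads
[23] I5 exec-done
[24] I5 writes R4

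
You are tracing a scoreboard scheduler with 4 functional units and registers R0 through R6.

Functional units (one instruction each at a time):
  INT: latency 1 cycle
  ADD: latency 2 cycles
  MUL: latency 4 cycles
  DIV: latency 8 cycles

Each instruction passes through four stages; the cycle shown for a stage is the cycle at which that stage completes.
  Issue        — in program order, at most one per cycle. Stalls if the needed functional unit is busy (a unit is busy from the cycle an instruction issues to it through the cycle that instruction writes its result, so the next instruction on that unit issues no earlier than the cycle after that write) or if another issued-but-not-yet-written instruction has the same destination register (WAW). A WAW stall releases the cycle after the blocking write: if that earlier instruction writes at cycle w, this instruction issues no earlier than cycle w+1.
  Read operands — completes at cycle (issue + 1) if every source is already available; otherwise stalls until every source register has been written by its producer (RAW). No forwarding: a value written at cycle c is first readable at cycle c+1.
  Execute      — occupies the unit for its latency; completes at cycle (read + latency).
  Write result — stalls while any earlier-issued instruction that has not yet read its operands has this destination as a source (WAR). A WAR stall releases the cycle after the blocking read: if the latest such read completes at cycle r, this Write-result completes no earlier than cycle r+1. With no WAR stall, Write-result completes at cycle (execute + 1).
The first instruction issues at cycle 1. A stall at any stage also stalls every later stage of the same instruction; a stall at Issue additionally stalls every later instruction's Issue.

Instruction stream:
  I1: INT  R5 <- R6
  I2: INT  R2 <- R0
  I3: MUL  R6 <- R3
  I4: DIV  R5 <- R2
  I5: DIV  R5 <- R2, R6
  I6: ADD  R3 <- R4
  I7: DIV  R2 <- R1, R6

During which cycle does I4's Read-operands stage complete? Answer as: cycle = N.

cycle = 9

cycle 1: I1 issues→INT
cycle 2: I1 reads
cycle 3: I1 exec-done
cycle 4: I1 writes R5
cycle 5: I2 issues→INT
cycle 6: I2 reads · I3 issues→MUL
cycle 7: I2 exec-done · I3 reads · I4 issues→DIV
cycle 8: I2 writes R2
cycle 9: I4 reads
cycle 11: I3 exec-done
cycle 12: I3 writes R6
cycle 17: I4 exec-done
cycle 18: I4 writes R5
cycle 19: I5 issues→DIV
cycle 20: I5 reads · I6 issues→ADD
cycle 21: I6 reads
cycle 23: I6 exec-done
cycle 24: I6 writes R3
cycle 28: I5 exec-done
cycle 29: I5 writes R5
cycle 30: I7 issues→DIV
cycle 31: I7 reads
cycle 39: I7 exec-done
cycle 40: I7 writes R2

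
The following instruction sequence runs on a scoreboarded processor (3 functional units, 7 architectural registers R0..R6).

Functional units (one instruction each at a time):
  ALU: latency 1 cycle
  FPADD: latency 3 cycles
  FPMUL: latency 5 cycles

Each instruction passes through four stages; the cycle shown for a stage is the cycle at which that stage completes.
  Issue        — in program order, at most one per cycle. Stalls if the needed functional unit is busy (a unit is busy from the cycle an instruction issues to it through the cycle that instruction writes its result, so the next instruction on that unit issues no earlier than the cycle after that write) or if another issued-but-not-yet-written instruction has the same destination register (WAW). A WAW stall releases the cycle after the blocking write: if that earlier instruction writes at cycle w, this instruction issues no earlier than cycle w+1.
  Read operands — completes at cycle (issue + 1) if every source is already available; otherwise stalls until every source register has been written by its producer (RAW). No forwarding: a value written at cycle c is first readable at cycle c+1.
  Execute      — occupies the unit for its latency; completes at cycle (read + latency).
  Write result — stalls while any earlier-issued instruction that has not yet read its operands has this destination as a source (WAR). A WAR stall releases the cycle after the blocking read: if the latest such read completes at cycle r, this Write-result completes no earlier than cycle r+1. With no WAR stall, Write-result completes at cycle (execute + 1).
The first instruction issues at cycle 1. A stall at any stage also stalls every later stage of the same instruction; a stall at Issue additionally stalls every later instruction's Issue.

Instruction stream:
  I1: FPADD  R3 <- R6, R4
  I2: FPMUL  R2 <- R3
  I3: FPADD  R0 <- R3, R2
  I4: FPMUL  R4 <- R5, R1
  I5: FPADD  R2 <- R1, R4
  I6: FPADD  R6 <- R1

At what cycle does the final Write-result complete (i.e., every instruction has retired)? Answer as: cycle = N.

t=1  I1→FPADD
t=2  I1 RO | I2→FPMUL
t=5  I1 EX
t=6  I1 WR R3
t=7  I2 RO | I3→FPADD
t=12  I2 EX
t=13  I2 WR R2
t=14  I3 RO | I4→FPMUL
t=15  I4 RO
t=17  I3 EX
t=18  I3 WR R0
t=19  I5→FPADD
t=20  I4 EX
t=21  I4 WR R4
t=22  I5 RO
t=25  I5 EX
t=26  I5 WR R2
t=27  I6→FPADD
t=28  I6 RO
t=31  I6 EX
t=32  I6 WR R6

cycle = 32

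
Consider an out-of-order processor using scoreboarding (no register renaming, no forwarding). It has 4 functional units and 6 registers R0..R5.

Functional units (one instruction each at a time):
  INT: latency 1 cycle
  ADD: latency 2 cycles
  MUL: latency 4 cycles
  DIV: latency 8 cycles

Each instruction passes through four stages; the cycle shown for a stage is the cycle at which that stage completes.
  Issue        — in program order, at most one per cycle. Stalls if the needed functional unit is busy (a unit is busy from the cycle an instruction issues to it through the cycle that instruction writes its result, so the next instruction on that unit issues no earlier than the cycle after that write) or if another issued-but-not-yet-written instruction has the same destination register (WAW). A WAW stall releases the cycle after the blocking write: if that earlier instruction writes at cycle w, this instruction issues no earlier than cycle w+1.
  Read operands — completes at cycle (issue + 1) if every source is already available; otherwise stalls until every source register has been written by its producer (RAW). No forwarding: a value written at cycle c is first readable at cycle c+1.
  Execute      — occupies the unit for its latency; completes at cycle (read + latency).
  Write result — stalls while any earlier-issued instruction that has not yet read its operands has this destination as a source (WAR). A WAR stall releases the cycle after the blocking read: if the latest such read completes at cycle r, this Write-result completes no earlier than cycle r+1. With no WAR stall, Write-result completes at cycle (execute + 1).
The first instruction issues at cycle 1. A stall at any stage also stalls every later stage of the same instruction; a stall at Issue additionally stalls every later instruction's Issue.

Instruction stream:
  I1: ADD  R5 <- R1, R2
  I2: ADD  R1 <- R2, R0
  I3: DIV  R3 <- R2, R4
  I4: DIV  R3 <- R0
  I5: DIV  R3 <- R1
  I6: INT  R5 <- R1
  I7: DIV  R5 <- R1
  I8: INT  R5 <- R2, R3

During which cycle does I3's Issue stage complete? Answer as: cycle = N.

[I1] 1/2/4/5
[I2] 6/7/9/10  (struct: ADD busy until I1 writes@5)
[I3] 7/8/16/17
[I4] 18/19/27/28  (struct: DIV busy until I3 writes@17)
[I5] 29/30/38/39  (struct: DIV busy until I4 writes@28)
[I6] 30/31/32/33
[I7] 40/41/49/50  (struct: DIV busy until I5 writes@39)
[I8] 51/52/53/54  (WAW R5: wait I7 write@50)

cycle = 7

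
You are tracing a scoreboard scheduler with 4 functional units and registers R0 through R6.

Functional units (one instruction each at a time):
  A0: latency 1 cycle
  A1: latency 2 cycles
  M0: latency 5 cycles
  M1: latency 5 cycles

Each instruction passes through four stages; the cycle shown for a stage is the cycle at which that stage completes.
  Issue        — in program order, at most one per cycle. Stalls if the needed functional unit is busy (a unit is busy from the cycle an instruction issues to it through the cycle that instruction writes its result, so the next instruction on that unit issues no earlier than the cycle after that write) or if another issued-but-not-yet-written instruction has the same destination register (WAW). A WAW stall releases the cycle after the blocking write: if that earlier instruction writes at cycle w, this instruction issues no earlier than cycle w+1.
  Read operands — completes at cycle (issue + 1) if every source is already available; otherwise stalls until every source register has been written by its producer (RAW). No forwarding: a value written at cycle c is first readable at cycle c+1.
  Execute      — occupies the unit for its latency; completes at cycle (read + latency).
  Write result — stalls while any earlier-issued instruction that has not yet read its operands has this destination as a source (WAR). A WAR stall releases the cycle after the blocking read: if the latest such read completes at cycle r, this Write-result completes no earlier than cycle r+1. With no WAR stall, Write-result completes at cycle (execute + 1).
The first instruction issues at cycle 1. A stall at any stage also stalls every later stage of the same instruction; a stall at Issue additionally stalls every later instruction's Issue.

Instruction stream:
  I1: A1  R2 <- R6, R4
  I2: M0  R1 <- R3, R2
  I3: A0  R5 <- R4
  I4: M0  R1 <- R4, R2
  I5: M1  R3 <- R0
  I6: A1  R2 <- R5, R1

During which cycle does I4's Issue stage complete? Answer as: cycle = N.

cycle = 13

c1: I1→A1
c2: I1 RO; I2→M0
c3: I3→A0
c4: I1 EX; I3 RO
c5: I1 WR R2; I3 EX
c6: I2 RO; I3 WR R5
c11: I2 EX
c12: I2 WR R1
c13: I4→M0
c14: I4 RO; I5→M1
c15: I5 RO; I6→A1
c19: I4 EX
c20: I4 WR R1; I5 EX
c21: I5 WR R3; I6 RO
c23: I6 EX
c24: I6 WR R2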